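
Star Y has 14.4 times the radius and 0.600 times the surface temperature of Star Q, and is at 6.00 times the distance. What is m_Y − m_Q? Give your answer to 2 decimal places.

0.32

L_Y/L_Q = (14.4)²(0.600)⁴ = 26.87.
F_Y/F_Q = (L_Y/L_Q)/(d_Y/d_Q)² = 26.87/36.00 = 0.7465.
m_Y − m_Q = −2.5 log₁₀(0.7465) = 0.32.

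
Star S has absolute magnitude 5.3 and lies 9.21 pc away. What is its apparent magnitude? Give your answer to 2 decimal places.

5.12

m = M + 5 log₁₀(d/10 pc) = 5.3 + 5 log₁₀(9.21/10)
  = 5.3 + 5 × -0.036 = 5.3 + -0.18 = 5.12.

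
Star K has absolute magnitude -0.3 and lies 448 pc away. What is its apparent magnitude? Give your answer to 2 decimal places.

7.96

m = M + 5 log₁₀(d/10 pc) = -0.3 + 5 log₁₀(448/10)
  = -0.3 + 5 × 1.651 = -0.3 + 8.26 = 7.96.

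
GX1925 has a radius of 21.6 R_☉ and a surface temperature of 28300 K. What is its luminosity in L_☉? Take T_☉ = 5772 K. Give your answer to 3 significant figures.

2.70×10^5 L_☉

L/L_☉ = (R/R_☉)² (T/T_☉)⁴ = (21.6)² × (28300/5772)⁴
       = 466.6 × (4.903)⁴ = 466.6 × 577.9 = 2.696×10^5.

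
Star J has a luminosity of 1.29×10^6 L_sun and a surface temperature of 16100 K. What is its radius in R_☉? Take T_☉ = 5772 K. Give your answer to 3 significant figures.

R/R_☉ = √(L/L_☉) / (T/T_☉)² = √(1.29×10^6) / (2.789)²
       = 1136 / 7.780 = 146.0.

146 R_☉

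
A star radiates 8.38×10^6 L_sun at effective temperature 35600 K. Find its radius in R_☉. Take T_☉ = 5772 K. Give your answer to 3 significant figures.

R/R_☉ = √(L/L_☉) / (T/T_☉)² = √(8.38×10^6) / (6.168)²
       = 2895 / 38.04 = 76.10.

76.1 R_☉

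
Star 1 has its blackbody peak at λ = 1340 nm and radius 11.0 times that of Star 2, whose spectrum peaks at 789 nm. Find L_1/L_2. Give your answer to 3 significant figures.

14.5

Wien's law gives T ∝ 1/λ_max, so T_1/T_2 = λ_2/λ_1 = 789/1340 = 0.5888.
Then L ∝ R²T⁴ gives L_1/L_2 = (11.0)² × (0.5888)⁴ = 121.0 × 0.1202 = 14.54.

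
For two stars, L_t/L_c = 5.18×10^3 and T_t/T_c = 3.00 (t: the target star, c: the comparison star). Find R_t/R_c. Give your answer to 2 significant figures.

8.0

L ∝ R²T⁴ gives R ∝ √L / T², so
R_t/R_c = √(5.18×10^3) / (3.00)² = 71.97 / 9.000 = 7.997.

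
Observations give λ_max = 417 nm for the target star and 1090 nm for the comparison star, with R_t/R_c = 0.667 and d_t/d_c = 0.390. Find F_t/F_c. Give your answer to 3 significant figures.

137

Wien's law: T_t/T_c = λ_c/λ_t = 1090/417 = 2.614.
L_t/L_c = (R_t/R_c)²(T_t/T_c)⁴ = (0.667)²(2.614)⁴ = 20.77.
F_t/F_c = (L_t/L_c)/(d_t/d_c)² = 20.77/(0.390)² = 136.5.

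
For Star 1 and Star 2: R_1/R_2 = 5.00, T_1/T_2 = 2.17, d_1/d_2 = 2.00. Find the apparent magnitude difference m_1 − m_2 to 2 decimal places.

L_1/L_2 = (5.00)²(2.17)⁴ = 554.3.
F_1/F_2 = (L_1/L_2)/(d_1/d_2)² = 554.3/4.000 = 138.6.
m_1 − m_2 = −2.5 log₁₀(138.6) = -5.35.

-5.35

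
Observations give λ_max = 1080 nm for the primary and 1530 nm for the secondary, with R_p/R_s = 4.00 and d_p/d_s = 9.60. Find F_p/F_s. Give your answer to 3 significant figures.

Wien's law: T_p/T_s = λ_s/λ_p = 1530/1080 = 1.417.
L_p/L_s = (R_p/R_s)²(T_p/T_s)⁴ = (4.00)²(1.417)⁴ = 64.45.
F_p/F_s = (L_p/L_s)/(d_p/d_s)² = 64.45/(9.60)² = 0.6993.

0.699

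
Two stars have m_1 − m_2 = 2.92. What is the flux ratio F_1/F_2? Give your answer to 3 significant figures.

F_1/F_2 = 10^(−(m_1 − m_2)/2.5) = 10^(-2.92/2.5) = 10^-1.168 = 0.06792.

0.0679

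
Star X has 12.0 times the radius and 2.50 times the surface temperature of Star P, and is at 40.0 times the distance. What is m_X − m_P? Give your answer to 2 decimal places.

-1.37

L_X/L_P = (12.0)²(2.50)⁴ = 5625.
F_X/F_P = (L_X/L_P)/(d_X/d_P)² = 5625/1600 = 3.516.
m_X − m_P = −2.5 log₁₀(3.516) = -1.37.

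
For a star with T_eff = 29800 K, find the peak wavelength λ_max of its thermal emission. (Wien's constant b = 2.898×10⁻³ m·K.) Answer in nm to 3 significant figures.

λ_max = b/T = 2.898×10⁻³ / 29800 = 9.72×10^-8 m = 97.25 nm.

97.2 nm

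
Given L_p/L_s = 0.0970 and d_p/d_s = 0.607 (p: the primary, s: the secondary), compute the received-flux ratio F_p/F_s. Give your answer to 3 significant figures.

0.263

F = L/(4πd²), so F_p/F_s = (L_p/L_s) / (d_p/d_s)²
= 0.0970 / (0.607)² = 0.0970 / 0.3684 = 0.2633.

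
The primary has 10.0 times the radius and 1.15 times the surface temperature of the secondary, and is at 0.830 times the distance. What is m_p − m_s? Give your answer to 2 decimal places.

-6.01

L_p/L_s = (10.0)²(1.15)⁴ = 174.9.
F_p/F_s = (L_p/L_s)/(d_p/d_s)² = 174.9/0.6889 = 253.9.
m_p − m_s = −2.5 log₁₀(253.9) = -6.01.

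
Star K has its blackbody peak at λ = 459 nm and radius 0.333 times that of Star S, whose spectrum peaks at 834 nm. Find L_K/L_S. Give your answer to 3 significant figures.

1.21

Wien's law gives T ∝ 1/λ_max, so T_K/T_S = λ_S/λ_K = 834/459 = 1.817.
Then L ∝ R²T⁴ gives L_K/L_S = (0.333)² × (1.817)⁴ = 0.1109 × 10.90 = 1.209.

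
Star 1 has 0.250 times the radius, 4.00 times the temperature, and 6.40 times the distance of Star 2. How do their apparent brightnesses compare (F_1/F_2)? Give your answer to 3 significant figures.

0.391

L_1/L_2 = (R_1/R_2)²(T_1/T_2)⁴ = (0.250)² × (4.00)⁴ = 16.00.
F_1/F_2 = (L_1/L_2)/(d_1/d_2)² = 16.00 / (6.40)² = 0.3906.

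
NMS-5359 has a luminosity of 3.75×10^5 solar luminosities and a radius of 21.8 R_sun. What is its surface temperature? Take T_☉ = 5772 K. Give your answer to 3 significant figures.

3.06×10^4 K

T/T_☉ = (L/L_☉)^(1/4) / (R/R_☉)^(1/2)
T = 5772 × (3.75×10^5)^(1/4) / √(21.8) = 5772 × 24.75 / 4.669 = 3.059×10^4 K.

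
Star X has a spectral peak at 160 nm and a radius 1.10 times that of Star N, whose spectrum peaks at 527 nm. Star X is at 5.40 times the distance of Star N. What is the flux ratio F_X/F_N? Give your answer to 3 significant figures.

Wien's law: T_X/T_N = λ_N/λ_X = 527/160 = 3.294.
L_X/L_N = (R_X/R_N)²(T_X/T_N)⁴ = (1.10)²(3.294)⁴ = 142.4.
F_X/F_N = (L_X/L_N)/(d_X/d_N)² = 142.4/(5.40)² = 4.884.

4.88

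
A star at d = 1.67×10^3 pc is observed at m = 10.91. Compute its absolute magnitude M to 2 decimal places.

-0.20

M = m − 5 log₁₀(d/10 pc) = 10.91 − 5 log₁₀(1.67×10^3/10)
  = 10.91 − 5 × 2.223 = 10.91 − 11.11 = -0.20.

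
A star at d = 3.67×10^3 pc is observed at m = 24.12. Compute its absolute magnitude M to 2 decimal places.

11.30

M = m − 5 log₁₀(d/10 pc) = 24.12 − 5 log₁₀(3.67×10^3/10)
  = 24.12 − 5 × 2.565 = 24.12 − 12.82 = 11.30.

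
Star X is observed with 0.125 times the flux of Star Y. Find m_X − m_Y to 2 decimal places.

m_X − m_Y = −2.5 log₁₀(F_X/F_Y) = −2.5 log₁₀(0.125) = −2.5 × (-0.903) = 2.258.

2.26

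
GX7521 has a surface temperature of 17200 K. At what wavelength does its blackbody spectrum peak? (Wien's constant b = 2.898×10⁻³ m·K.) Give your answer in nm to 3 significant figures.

λ_max = b/T = 2.898×10⁻³ / 17200 = 1.68×10^-7 m = 168.5 nm.

168 nm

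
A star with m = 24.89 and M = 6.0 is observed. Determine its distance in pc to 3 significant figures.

m − M = 5 log₁₀(d/10 pc)
24.89 − (6.0) = 18.89 = 5 log₁₀(d/10)
d = 10 × 10^(18.89/5) = 10 × 10^3.778 = 5.998×10^4 pc.

6.00×10^4 pc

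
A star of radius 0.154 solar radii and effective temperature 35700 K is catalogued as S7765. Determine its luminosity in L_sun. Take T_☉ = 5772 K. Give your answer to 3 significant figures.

34.7 L_sun

L/L_☉ = (R/R_☉)² (T/T_☉)⁴ = (0.154)² × (35700/5772)⁴
       = 0.02372 × (6.185)⁴ = 0.02372 × 1463 = 34.71.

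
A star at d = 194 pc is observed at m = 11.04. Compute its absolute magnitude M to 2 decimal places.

4.60

M = m − 5 log₁₀(d/10 pc) = 11.04 − 5 log₁₀(194/10)
  = 11.04 − 5 × 1.288 = 11.04 − 6.44 = 4.60.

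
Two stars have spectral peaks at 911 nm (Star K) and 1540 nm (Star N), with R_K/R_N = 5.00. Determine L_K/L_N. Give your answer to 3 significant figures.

204

Wien's law gives T ∝ 1/λ_max, so T_K/T_N = λ_N/λ_K = 1540/911 = 1.690.
Then L ∝ R²T⁴ gives L_K/L_N = (5.00)² × (1.690)⁴ = 25.00 × 8.166 = 204.1.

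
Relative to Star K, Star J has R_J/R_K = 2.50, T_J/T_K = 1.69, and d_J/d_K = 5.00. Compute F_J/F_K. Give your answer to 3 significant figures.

2.04

L_J/L_K = (R_J/R_K)²(T_J/T_K)⁴ = (2.50)² × (1.69)⁴ = 50.98.
F_J/F_K = (L_J/L_K)/(d_J/d_K)² = 50.98 / (5.00)² = 2.039.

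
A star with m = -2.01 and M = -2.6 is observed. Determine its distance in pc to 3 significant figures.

m − M = 5 log₁₀(d/10 pc)
-2.01 − (-2.6) = 0.59 = 5 log₁₀(d/10)
d = 10 × 10^(0.59/5) = 10 × 10^0.118 = 13.12 pc.

13.1 pc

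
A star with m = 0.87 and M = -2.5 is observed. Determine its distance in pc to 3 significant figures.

47.2 pc

m − M = 5 log₁₀(d/10 pc)
0.87 − (-2.5) = 3.37 = 5 log₁₀(d/10)
d = 10 × 10^(3.37/5) = 10 × 10^0.674 = 47.21 pc.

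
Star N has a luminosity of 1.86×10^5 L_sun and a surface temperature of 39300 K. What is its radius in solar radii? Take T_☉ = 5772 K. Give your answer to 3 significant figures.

R/R_☉ = √(L/L_☉) / (T/T_☉)² = √(1.86×10^5) / (6.809)²
       = 431.3 / 46.36 = 9.303.

9.30 solar radii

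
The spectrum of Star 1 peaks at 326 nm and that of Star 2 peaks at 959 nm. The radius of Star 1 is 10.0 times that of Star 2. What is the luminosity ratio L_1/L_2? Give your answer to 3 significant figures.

Wien's law gives T ∝ 1/λ_max, so T_1/T_2 = λ_2/λ_1 = 959/326 = 2.942.
Then L ∝ R²T⁴ gives L_1/L_2 = (10.0)² × (2.942)⁴ = 100.0 × 74.89 = 7489.

7.49×10^3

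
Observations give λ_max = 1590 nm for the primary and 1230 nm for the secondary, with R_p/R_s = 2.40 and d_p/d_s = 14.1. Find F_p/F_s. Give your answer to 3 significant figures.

Wien's law: T_p/T_s = λ_s/λ_p = 1230/1590 = 0.7736.
L_p/L_s = (R_p/R_s)²(T_p/T_s)⁴ = (2.40)²(0.7736)⁴ = 2.063.
F_p/F_s = (L_p/L_s)/(d_p/d_s)² = 2.063/(14.1)² = 0.01038.

0.0104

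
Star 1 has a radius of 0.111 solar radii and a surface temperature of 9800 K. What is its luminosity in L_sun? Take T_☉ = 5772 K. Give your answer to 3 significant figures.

L/L_☉ = (R/R_☉)² (T/T_☉)⁴ = (0.111)² × (9800/5772)⁴
       = 0.01232 × (1.698)⁴ = 0.01232 × 8.310 = 0.1024.

0.102 L_sun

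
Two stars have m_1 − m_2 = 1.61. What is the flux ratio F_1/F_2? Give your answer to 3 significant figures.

0.227

F_1/F_2 = 10^(−(m_1 − m_2)/2.5) = 10^(-1.61/2.5) = 10^-0.644 = 0.2270.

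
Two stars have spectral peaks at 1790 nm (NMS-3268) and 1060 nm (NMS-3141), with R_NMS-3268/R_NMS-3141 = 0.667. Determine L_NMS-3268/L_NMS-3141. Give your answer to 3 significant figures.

Wien's law gives T ∝ 1/λ_max, so T_NMS-3268/T_NMS-3141 = λ_NMS-3141/λ_NMS-3268 = 1060/1790 = 0.5922.
Then L ∝ R²T⁴ gives L_NMS-3268/L_NMS-3141 = (0.667)² × (0.5922)⁴ = 0.4449 × 0.1230 = 0.05471.

0.0547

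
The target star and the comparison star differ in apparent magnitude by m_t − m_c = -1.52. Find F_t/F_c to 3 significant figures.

F_t/F_c = 10^(−(m_t − m_c)/2.5) = 10^(1.52/2.5) = 10^0.608 = 4.055.

4.06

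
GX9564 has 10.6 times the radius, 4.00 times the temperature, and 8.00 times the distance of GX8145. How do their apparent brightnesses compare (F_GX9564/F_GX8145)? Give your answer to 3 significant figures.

449

L_GX9564/L_GX8145 = (R_GX9564/R_GX8145)²(T_GX9564/T_GX8145)⁴ = (10.6)² × (4.00)⁴ = 2.876×10^4.
F_GX9564/F_GX8145 = (L_GX9564/L_GX8145)/(d_GX9564/d_GX8145)² = 2.876×10^4 / (8.00)² = 449.4.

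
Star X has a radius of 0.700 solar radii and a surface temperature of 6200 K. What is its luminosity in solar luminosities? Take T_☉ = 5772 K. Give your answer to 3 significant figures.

0.652 solar luminosities

L/L_☉ = (R/R_☉)² (T/T_☉)⁴ = (0.700)² × (6200/5772)⁴
       = 0.4900 × (1.074)⁴ = 0.4900 × 1.331 = 0.6523.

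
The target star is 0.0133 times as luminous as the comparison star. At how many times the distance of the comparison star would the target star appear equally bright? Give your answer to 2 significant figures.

0.12

Equal flux requires L_t/d_t² = L_c/d_c², so d_t/d_c = √(L_t/L_c)
= √(0.0133) = 0.1153.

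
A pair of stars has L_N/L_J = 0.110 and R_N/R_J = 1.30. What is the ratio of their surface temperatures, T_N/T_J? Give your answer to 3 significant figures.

L ∝ R²T⁴ gives T ∝ (L/R²)^(1/4), so
T_N/T_J = (0.110 / 1.30²)^(1/4) = (0.06509)^(1/4) = 0.5051.

0.505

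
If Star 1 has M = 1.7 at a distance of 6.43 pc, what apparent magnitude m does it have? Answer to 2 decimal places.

0.74

m = M + 5 log₁₀(d/10 pc) = 1.7 + 5 log₁₀(6.43/10)
  = 1.7 + 5 × -0.192 = 1.7 + -0.96 = 0.74.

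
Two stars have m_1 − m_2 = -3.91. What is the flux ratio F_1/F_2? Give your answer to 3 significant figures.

36.6

F_1/F_2 = 10^(−(m_1 − m_2)/2.5) = 10^(3.91/2.5) = 10^1.564 = 36.64.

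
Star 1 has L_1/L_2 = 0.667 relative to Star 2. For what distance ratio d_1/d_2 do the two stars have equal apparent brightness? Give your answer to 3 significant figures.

0.817

Equal flux requires L_1/d_1² = L_2/d_2², so d_1/d_2 = √(L_1/L_2)
= √(0.667) = 0.8167.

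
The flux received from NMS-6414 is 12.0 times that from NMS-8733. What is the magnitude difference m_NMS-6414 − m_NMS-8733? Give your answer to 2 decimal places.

-2.70

m_NMS-6414 − m_NMS-8733 = −2.5 log₁₀(F_NMS-6414/F_NMS-8733) = −2.5 log₁₀(12.0) = −2.5 × (1.079) = -2.698.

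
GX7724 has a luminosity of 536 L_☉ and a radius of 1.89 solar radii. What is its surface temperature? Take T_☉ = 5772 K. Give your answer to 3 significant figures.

2.02×10^4 K

T/T_☉ = (L/L_☉)^(1/4) / (R/R_☉)^(1/2)
T = 5772 × (536)^(1/4) / √(1.89) = 5772 × 4.812 / 1.375 = 2.020×10^4 K.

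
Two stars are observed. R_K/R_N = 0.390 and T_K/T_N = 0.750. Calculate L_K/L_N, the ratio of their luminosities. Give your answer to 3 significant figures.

From the Stefan–Boltzmann law, L ∝ R²T⁴, so
L_K/L_N = (R_K/R_N)² (T_K/T_N)⁴ = (0.390)² × (0.750)⁴ = 0.1521 × 0.3164 = 0.04813.

0.0481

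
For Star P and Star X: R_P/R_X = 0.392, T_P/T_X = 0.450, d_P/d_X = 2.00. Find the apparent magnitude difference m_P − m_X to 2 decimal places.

L_P/L_X = (0.392)²(0.450)⁴ = 0.006301.
F_P/F_X = (L_P/L_X)/(d_P/d_X)² = 0.006301/4.000 = 0.001575.
m_P − m_X = −2.5 log₁₀(0.001575) = 7.01.

7.01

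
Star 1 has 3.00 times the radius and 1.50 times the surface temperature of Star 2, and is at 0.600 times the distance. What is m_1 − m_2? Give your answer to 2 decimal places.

-5.26

L_1/L_2 = (3.00)²(1.50)⁴ = 45.56.
F_1/F_2 = (L_1/L_2)/(d_1/d_2)² = 45.56/0.3600 = 126.6.
m_1 − m_2 = −2.5 log₁₀(126.6) = -5.26.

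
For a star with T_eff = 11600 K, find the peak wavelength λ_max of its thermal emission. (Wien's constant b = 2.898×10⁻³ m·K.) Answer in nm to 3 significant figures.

250 nm

λ_max = b/T = 2.898×10⁻³ / 11600 = 2.50×10^-7 m = 249.8 nm.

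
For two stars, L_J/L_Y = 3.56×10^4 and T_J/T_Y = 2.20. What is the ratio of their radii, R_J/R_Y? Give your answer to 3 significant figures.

L ∝ R²T⁴ gives R ∝ √L / T², so
R_J/R_Y = √(3.56×10^4) / (2.20)² = 188.7 / 4.840 = 38.98.

39.0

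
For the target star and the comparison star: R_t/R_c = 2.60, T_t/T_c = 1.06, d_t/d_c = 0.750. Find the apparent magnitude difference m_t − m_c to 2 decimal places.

-2.95

L_t/L_c = (2.60)²(1.06)⁴ = 8.534.
F_t/F_c = (L_t/L_c)/(d_t/d_c)² = 8.534/0.5625 = 15.17.
m_t − m_c = −2.5 log₁₀(15.17) = -2.95.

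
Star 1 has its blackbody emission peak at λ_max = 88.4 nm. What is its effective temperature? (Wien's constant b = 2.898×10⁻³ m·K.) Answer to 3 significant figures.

T = b/λ_max = 2.898×10⁻³ / (88.4×10⁻⁹) = 3.278×10^4 K.

3.28×10^4 K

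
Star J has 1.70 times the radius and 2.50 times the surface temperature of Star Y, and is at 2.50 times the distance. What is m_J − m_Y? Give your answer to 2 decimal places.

-3.14

L_J/L_Y = (1.70)²(2.50)⁴ = 112.9.
F_J/F_Y = (L_J/L_Y)/(d_J/d_Y)² = 112.9/6.250 = 18.06.
m_J − m_Y = −2.5 log₁₀(18.06) = -3.14.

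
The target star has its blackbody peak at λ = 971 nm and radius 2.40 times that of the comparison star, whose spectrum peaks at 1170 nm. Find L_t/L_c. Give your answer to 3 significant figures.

12.1

Wien's law gives T ∝ 1/λ_max, so T_t/T_c = λ_c/λ_t = 1170/971 = 1.205.
Then L ∝ R²T⁴ gives L_t/L_c = (2.40)² × (1.205)⁴ = 5.760 × 2.108 = 12.14.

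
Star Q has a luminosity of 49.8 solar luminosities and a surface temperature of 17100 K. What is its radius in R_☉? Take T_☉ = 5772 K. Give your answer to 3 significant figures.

0.804 R_☉

R/R_☉ = √(L/L_☉) / (T/T_☉)² = √(49.8) / (2.963)²
       = 7.057 / 8.777 = 0.8040.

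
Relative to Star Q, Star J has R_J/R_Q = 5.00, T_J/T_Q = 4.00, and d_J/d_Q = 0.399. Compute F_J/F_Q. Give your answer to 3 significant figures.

4.02×10^4

L_J/L_Q = (R_J/R_Q)²(T_J/T_Q)⁴ = (5.00)² × (4.00)⁴ = 6400.
F_J/F_Q = (L_J/L_Q)/(d_J/d_Q)² = 6400 / (0.399)² = 4.020×10^4.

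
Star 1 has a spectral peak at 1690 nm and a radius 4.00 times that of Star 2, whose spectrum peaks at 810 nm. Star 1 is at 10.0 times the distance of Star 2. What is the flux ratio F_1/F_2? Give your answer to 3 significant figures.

Wien's law: T_1/T_2 = λ_2/λ_1 = 810/1690 = 0.4793.
L_1/L_2 = (R_1/R_2)²(T_1/T_2)⁴ = (4.00)²(0.4793)⁴ = 0.8443.
F_1/F_2 = (L_1/L_2)/(d_1/d_2)² = 0.8443/(10.0)² = 0.008443.

0.00844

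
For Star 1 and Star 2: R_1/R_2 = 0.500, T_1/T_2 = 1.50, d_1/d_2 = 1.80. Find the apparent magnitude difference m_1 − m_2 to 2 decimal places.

L_1/L_2 = (0.500)²(1.50)⁴ = 1.266.
F_1/F_2 = (L_1/L_2)/(d_1/d_2)² = 1.266/3.240 = 0.3906.
m_1 − m_2 = −2.5 log₁₀(0.3906) = 1.02.

1.02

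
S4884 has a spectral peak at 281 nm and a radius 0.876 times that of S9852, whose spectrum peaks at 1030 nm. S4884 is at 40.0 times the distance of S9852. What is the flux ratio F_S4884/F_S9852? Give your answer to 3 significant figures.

0.0866

Wien's law: T_S4884/T_S9852 = λ_S9852/λ_S4884 = 1030/281 = 3.665.
L_S4884/L_S9852 = (R_S4884/R_S9852)²(T_S4884/T_S9852)⁴ = (0.876)²(3.665)⁴ = 138.5.
F_S4884/F_S9852 = (L_S4884/L_S9852)/(d_S4884/d_S9852)² = 138.5/(40.0)² = 0.08658.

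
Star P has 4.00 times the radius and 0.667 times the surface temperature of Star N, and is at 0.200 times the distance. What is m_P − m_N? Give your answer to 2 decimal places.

L_P/L_N = (4.00)²(0.667)⁴ = 3.167.
F_P/F_N = (L_P/L_N)/(d_P/d_N)² = 3.167/0.04000 = 79.17.
m_P − m_N = −2.5 log₁₀(79.17) = -4.75.

-4.75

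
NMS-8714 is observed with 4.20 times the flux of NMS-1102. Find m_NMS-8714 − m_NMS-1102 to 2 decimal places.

m_NMS-8714 − m_NMS-1102 = −2.5 log₁₀(F_NMS-8714/F_NMS-1102) = −2.5 log₁₀(4.20) = −2.5 × (0.623) = -1.558.

-1.56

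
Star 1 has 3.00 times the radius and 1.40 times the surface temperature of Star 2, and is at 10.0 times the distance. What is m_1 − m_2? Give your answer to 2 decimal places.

1.15

L_1/L_2 = (3.00)²(1.40)⁴ = 34.57.
F_1/F_2 = (L_1/L_2)/(d_1/d_2)² = 34.57/100.0 = 0.3457.
m_1 − m_2 = −2.5 log₁₀(0.3457) = 1.15.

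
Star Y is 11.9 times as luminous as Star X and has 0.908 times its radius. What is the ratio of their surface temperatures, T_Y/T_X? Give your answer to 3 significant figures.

1.95

L ∝ R²T⁴ gives T ∝ (L/R²)^(1/4), so
T_Y/T_X = (11.9 / 0.908²)^(1/4) = (14.43)^(1/4) = 1.949.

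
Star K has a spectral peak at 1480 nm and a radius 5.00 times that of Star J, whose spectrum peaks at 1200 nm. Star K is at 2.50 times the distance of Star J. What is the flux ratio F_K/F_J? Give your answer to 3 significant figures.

1.73

Wien's law: T_K/T_J = λ_J/λ_K = 1200/1480 = 0.8108.
L_K/L_J = (R_K/R_J)²(T_K/T_J)⁴ = (5.00)²(0.8108)⁴ = 10.80.
F_K/F_J = (L_K/L_J)/(d_K/d_J)² = 10.80/(2.50)² = 1.729.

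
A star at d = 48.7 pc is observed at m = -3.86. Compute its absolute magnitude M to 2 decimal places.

-7.30

M = m − 5 log₁₀(d/10 pc) = -3.86 − 5 log₁₀(48.7/10)
  = -3.86 − 5 × 0.688 = -3.86 − 3.44 = -7.30.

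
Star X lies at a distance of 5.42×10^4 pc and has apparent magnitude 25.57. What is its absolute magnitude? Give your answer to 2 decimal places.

M = m − 5 log₁₀(d/10 pc) = 25.57 − 5 log₁₀(5.42×10^4/10)
  = 25.57 − 5 × 3.734 = 25.57 − 18.67 = 6.90.

6.90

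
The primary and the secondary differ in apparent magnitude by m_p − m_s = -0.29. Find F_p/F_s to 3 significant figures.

F_p/F_s = 10^(−(m_p − m_s)/2.5) = 10^(0.29/2.5) = 10^0.116 = 1.306.

1.31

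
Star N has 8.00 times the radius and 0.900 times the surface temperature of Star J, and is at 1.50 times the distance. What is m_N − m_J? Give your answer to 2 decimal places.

-3.18

L_N/L_J = (8.00)²(0.900)⁴ = 41.99.
F_N/F_J = (L_N/L_J)/(d_N/d_J)² = 41.99/2.250 = 18.66.
m_N − m_J = −2.5 log₁₀(18.66) = -3.18.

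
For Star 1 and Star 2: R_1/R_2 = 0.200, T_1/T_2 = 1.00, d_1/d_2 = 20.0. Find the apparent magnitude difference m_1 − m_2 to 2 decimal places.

L_1/L_2 = (0.200)²(1.00)⁴ = 0.04000.
F_1/F_2 = (L_1/L_2)/(d_1/d_2)² = 0.04000/400.0 = 1.000×10^-4.
m_1 − m_2 = −2.5 log₁₀(1.000×10^-4) = 10.00.

10.00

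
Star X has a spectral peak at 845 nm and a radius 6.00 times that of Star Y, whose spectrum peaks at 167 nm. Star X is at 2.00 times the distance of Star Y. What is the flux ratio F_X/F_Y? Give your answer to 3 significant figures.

Wien's law: T_X/T_Y = λ_Y/λ_X = 167/845 = 0.1976.
L_X/L_Y = (R_X/R_Y)²(T_X/T_Y)⁴ = (6.00)²(0.1976)⁴ = 0.05492.
F_X/F_Y = (L_X/L_Y)/(d_X/d_Y)² = 0.05492/(2.00)² = 0.01373.

0.0137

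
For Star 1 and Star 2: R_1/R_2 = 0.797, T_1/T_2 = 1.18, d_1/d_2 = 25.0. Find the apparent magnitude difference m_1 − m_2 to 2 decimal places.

6.76

L_1/L_2 = (0.797)²(1.18)⁴ = 1.232.
F_1/F_2 = (L_1/L_2)/(d_1/d_2)² = 1.232/625.0 = 0.001970.
m_1 − m_2 = −2.5 log₁₀(0.001970) = 6.76.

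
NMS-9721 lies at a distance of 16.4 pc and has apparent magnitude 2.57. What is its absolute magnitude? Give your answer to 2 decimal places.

1.50

M = m − 5 log₁₀(d/10 pc) = 2.57 − 5 log₁₀(16.4/10)
  = 2.57 − 5 × 0.215 = 2.57 − 1.07 = 1.50.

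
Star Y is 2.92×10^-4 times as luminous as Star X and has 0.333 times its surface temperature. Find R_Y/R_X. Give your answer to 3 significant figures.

L ∝ R²T⁴ gives R ∝ √L / T², so
R_Y/R_X = √(2.92×10^-4) / (0.333)² = 0.01709 / 0.1109 = 0.1541.

0.154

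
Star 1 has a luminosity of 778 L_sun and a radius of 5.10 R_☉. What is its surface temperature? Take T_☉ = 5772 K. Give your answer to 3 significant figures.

1.35×10^4 K

T/T_☉ = (L/L_☉)^(1/4) / (R/R_☉)^(1/2)
T = 5772 × (778)^(1/4) / √(5.10) = 5772 × 5.281 / 2.258 = 1.350×10^4 K.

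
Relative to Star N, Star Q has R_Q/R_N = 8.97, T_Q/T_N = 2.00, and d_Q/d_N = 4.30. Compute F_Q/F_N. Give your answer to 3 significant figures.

L_Q/L_N = (R_Q/R_N)²(T_Q/T_N)⁴ = (8.97)² × (2.00)⁴ = 1287.
F_Q/F_N = (L_Q/L_N)/(d_Q/d_N)² = 1287 / (4.30)² = 69.63.

69.6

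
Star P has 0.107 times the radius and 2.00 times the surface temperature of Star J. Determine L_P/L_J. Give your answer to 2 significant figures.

From the Stefan–Boltzmann law, L ∝ R²T⁴, so
L_P/L_J = (R_P/R_J)² (T_P/T_J)⁴ = (0.107)² × (2.00)⁴ = 0.01145 × 16.00 = 0.1832.

0.18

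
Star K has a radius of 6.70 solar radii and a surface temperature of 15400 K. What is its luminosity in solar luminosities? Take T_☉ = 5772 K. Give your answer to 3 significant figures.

L/L_☉ = (R/R_☉)² (T/T_☉)⁴ = (6.70)² × (15400/5772)⁴
       = 44.89 × (2.668)⁴ = 44.89 × 50.67 = 2275.

2.27×10^3 solar luminosities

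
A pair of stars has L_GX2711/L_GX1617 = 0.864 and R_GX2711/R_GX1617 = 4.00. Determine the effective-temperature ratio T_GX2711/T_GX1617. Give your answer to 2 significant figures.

0.48

L ∝ R²T⁴ gives T ∝ (L/R²)^(1/4), so
T_GX2711/T_GX1617 = (0.864 / 4.00²)^(1/4) = (0.05400)^(1/4) = 0.4821.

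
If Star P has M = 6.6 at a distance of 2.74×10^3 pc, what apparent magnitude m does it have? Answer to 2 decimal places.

18.79

m = M + 5 log₁₀(d/10 pc) = 6.6 + 5 log₁₀(2.74×10^3/10)
  = 6.6 + 5 × 2.438 = 6.6 + 12.19 = 18.79.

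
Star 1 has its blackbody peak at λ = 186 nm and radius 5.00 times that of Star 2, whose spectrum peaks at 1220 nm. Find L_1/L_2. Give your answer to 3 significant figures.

4.63×10^4

Wien's law gives T ∝ 1/λ_max, so T_1/T_2 = λ_2/λ_1 = 1220/186 = 6.559.
Then L ∝ R²T⁴ gives L_1/L_2 = (5.00)² × (6.559)⁴ = 25.00 × 1851 = 4.627×10^4.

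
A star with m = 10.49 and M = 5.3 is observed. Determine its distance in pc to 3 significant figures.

109 pc

m − M = 5 log₁₀(d/10 pc)
10.49 − (5.3) = 5.19 = 5 log₁₀(d/10)
d = 10 × 10^(5.19/5) = 10 × 10^1.038 = 109.1 pc.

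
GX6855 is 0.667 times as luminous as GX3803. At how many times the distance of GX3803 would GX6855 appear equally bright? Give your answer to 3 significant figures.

0.817

Equal flux requires L_GX6855/d_GX6855² = L_GX3803/d_GX3803², so d_GX6855/d_GX3803 = √(L_GX6855/L_GX3803)
= √(0.667) = 0.8167.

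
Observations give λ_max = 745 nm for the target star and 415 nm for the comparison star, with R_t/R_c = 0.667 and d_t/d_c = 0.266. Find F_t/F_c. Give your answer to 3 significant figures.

0.605

Wien's law: T_t/T_c = λ_c/λ_t = 415/745 = 0.5570.
L_t/L_c = (R_t/R_c)²(T_t/T_c)⁴ = (0.667)²(0.5570)⁴ = 0.04284.
F_t/F_c = (L_t/L_c)/(d_t/d_c)² = 0.04284/(0.266)² = 0.6054.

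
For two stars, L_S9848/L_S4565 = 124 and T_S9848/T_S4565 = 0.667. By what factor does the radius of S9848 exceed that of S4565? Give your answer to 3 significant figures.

25.0

L ∝ R²T⁴ gives R ∝ √L / T², so
R_S9848/R_S4565 = √(124) / (0.667)² = 11.14 / 0.4449 = 25.03.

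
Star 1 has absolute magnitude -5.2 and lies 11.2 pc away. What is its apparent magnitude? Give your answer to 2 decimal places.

m = M + 5 log₁₀(d/10 pc) = -5.2 + 5 log₁₀(11.2/10)
  = -5.2 + 5 × 0.049 = -5.2 + 0.25 = -4.95.

-4.95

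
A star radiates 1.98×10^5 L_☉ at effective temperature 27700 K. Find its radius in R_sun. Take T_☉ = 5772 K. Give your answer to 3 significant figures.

R/R_☉ = √(L/L_☉) / (T/T_☉)² = √(1.98×10^5) / (4.799)²
       = 445.0 / 23.03 = 19.32.

19.3 R_sun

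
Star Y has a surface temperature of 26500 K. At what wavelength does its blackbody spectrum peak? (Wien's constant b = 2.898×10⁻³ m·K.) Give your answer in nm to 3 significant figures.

109 nm

λ_max = b/T = 2.898×10⁻³ / 26500 = 1.09×10^-7 m = 109.4 nm.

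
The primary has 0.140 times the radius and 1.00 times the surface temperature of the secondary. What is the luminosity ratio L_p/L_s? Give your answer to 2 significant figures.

0.020

From the Stefan–Boltzmann law, L ∝ R²T⁴, so
L_p/L_s = (R_p/R_s)² (T_p/T_s)⁴ = (0.140)² × (1.00)⁴ = 0.01960 × 1.000 = 0.01960.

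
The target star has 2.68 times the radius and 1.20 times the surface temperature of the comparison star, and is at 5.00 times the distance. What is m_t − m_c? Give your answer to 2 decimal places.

L_t/L_c = (2.68)²(1.20)⁴ = 14.89.
F_t/F_c = (L_t/L_c)/(d_t/d_c)² = 14.89/25.00 = 0.5957.
m_t − m_c = −2.5 log₁₀(0.5957) = 0.56.

0.56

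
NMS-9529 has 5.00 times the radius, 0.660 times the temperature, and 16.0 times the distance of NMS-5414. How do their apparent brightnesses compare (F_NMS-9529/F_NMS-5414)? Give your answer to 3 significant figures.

L_NMS-9529/L_NMS-5414 = (R_NMS-9529/R_NMS-5414)²(T_NMS-9529/T_NMS-5414)⁴ = (5.00)² × (0.660)⁴ = 4.744.
F_NMS-9529/F_NMS-5414 = (L_NMS-9529/L_NMS-5414)/(d_NMS-9529/d_NMS-5414)² = 4.744 / (16.0)² = 0.01853.

0.0185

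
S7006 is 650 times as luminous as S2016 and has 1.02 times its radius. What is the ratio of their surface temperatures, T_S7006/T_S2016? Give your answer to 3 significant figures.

L ∝ R²T⁴ gives T ∝ (L/R²)^(1/4), so
T_S7006/T_S2016 = (650 / 1.02²)^(1/4) = (624.8)^(1/4) = 5.000.

5.00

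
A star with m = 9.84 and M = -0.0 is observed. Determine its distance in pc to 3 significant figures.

929 pc

m − M = 5 log₁₀(d/10 pc)
9.84 − (-0.0) = 9.84 = 5 log₁₀(d/10)
d = 10 × 10^(9.84/5) = 10 × 10^1.968 = 929.0 pc.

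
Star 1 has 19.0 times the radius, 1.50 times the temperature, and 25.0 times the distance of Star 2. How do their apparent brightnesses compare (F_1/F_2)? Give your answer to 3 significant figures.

L_1/L_2 = (R_1/R_2)²(T_1/T_2)⁴ = (19.0)² × (1.50)⁴ = 1828.
F_1/F_2 = (L_1/L_2)/(d_1/d_2)² = 1828 / (25.0)² = 2.924.

2.92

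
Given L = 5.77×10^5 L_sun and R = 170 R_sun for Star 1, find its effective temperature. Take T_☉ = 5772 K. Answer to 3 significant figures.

1.22×10^4 K

T/T_☉ = (L/L_☉)^(1/4) / (R/R_☉)^(1/2)
T = 5772 × (5.77×10^5)^(1/4) / √(170) = 5772 × 27.56 / 13.04 = 1.220×10^4 K.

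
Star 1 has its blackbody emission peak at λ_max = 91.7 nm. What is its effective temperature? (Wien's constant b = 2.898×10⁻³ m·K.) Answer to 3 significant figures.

T = b/λ_max = 2.898×10⁻³ / (91.7×10⁻⁹) = 3.160×10^4 K.

3.16×10^4 K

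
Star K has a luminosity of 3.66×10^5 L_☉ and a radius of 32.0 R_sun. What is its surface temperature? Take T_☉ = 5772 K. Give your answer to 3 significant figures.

2.51×10^4 K

T/T_☉ = (L/L_☉)^(1/4) / (R/R_☉)^(1/2)
T = 5772 × (3.66×10^5)^(1/4) / √(32.0) = 5772 × 24.60 / 5.657 = 2.510×10^4 K.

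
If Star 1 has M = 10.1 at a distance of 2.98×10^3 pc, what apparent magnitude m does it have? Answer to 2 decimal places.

22.47

m = M + 5 log₁₀(d/10 pc) = 10.1 + 5 log₁₀(2.98×10^3/10)
  = 10.1 + 5 × 2.474 = 10.1 + 12.37 = 22.47.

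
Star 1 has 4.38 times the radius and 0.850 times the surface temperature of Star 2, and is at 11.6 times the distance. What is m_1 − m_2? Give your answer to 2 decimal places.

L_1/L_2 = (4.38)²(0.850)⁴ = 10.01.
F_1/F_2 = (L_1/L_2)/(d_1/d_2)² = 10.01/134.6 = 0.07442.
m_1 − m_2 = −2.5 log₁₀(0.07442) = 2.82.

2.82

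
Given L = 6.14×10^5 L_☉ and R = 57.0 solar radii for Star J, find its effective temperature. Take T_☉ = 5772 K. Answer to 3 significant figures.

2.14×10^4 K

T/T_☉ = (L/L_☉)^(1/4) / (R/R_☉)^(1/2)
T = 5772 × (6.14×10^5)^(1/4) / √(57.0) = 5772 × 27.99 / 7.550 = 2.140×10^4 K.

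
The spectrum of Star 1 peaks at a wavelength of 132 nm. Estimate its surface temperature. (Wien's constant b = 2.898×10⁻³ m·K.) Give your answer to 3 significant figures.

2.20×10^4 K

T = b/λ_max = 2.898×10⁻³ / (132×10⁻⁹) = 2.195×10^4 K.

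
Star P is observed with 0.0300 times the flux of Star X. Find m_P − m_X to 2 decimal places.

3.81

m_P − m_X = −2.5 log₁₀(F_P/F_X) = −2.5 log₁₀(0.0300) = −2.5 × (-1.523) = 3.807.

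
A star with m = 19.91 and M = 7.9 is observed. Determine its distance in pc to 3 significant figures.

m − M = 5 log₁₀(d/10 pc)
19.91 − (7.9) = 12.01 = 5 log₁₀(d/10)
d = 10 × 10^(12.01/5) = 10 × 10^2.402 = 2523 pc.

2.52×10^3 pc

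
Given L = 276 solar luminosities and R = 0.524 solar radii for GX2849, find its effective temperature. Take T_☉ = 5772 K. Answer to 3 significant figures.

3.25×10^4 K

T/T_☉ = (L/L_☉)^(1/4) / (R/R_☉)^(1/2)
T = 5772 × (276)^(1/4) / √(0.524) = 5772 × 4.076 / 0.7239 = 3.250×10^4 K.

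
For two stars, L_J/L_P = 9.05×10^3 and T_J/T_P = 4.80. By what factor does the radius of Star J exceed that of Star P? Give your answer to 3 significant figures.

L ∝ R²T⁴ gives R ∝ √L / T², so
R_J/R_P = √(9.05×10^3) / (4.80)² = 95.13 / 23.04 = 4.129.

4.13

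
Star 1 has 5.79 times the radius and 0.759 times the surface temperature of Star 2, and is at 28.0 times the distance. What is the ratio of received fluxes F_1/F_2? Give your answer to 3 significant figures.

L_1/L_2 = (R_1/R_2)²(T_1/T_2)⁴ = (5.79)² × (0.759)⁴ = 11.13.
F_1/F_2 = (L_1/L_2)/(d_1/d_2)² = 11.13 / (28.0)² = 0.01419.

0.0142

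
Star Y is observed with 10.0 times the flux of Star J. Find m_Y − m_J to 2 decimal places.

m_Y − m_J = −2.5 log₁₀(F_Y/F_J) = −2.5 log₁₀(10.0) = −2.5 × (1.000) = -2.500.

-2.50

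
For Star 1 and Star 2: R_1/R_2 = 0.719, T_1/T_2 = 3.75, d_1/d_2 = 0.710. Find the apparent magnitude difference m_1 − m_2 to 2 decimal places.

-5.77

L_1/L_2 = (0.719)²(3.75)⁴ = 102.2.
F_1/F_2 = (L_1/L_2)/(d_1/d_2)² = 102.2/0.5041 = 202.8.
m_1 − m_2 = −2.5 log₁₀(202.8) = -5.77.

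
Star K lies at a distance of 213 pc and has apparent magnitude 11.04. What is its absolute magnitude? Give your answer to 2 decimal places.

M = m − 5 log₁₀(d/10 pc) = 11.04 − 5 log₁₀(213/10)
  = 11.04 − 5 × 1.328 = 11.04 − 6.64 = 4.40.

4.40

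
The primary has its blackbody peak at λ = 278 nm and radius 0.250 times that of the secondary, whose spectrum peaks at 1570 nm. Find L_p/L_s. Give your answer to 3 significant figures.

63.6

Wien's law gives T ∝ 1/λ_max, so T_p/T_s = λ_s/λ_p = 1570/278 = 5.647.
Then L ∝ R²T⁴ gives L_p/L_s = (0.250)² × (5.647)⁴ = 0.06250 × 1017 = 63.58.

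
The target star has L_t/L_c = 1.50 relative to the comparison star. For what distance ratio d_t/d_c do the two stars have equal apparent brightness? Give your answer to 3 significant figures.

1.22

Equal flux requires L_t/d_t² = L_c/d_c², so d_t/d_c = √(L_t/L_c)
= √(1.50) = 1.225.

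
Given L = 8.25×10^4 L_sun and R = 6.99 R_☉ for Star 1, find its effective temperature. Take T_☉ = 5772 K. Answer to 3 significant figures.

T/T_☉ = (L/L_☉)^(1/4) / (R/R_☉)^(1/2)
T = 5772 × (8.25×10^4)^(1/4) / √(6.99) = 5772 × 16.95 / 2.644 = 3.700×10^4 K.

3.70×10^4 K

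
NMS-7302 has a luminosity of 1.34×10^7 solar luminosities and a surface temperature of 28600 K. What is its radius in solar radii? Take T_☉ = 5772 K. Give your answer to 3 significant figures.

R/R_☉ = √(L/L_☉) / (T/T_☉)² = √(1.34×10^7) / (4.955)²
       = 3661 / 24.55 = 149.1.

149 solar radii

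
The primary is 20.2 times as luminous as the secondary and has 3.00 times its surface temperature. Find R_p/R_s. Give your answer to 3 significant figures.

L ∝ R²T⁴ gives R ∝ √L / T², so
R_p/R_s = √(20.2) / (3.00)² = 4.494 / 9.000 = 0.4994.

0.499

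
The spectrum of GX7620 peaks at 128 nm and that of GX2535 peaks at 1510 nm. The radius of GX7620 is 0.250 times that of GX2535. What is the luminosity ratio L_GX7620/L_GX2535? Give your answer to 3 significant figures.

1.21×10^3

Wien's law gives T ∝ 1/λ_max, so T_GX7620/T_GX2535 = λ_GX2535/λ_GX7620 = 1510/128 = 11.80.
Then L ∝ R²T⁴ gives L_GX7620/L_GX2535 = (0.250)² × (11.80)⁴ = 0.06250 × 1.937×10^4 = 1210.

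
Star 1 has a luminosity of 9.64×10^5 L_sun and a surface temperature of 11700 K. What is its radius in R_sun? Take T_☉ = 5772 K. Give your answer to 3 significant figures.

239 R_sun

R/R_☉ = √(L/L_☉) / (T/T_☉)² = √(9.64×10^5) / (2.027)²
       = 981.8 / 4.109 = 239.0.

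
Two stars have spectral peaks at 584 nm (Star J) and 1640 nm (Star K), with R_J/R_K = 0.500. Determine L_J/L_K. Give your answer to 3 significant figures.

Wien's law gives T ∝ 1/λ_max, so T_J/T_K = λ_K/λ_J = 1640/584 = 2.808.
Then L ∝ R²T⁴ gives L_J/L_K = (0.500)² × (2.808)⁴ = 0.2500 × 62.19 = 15.55.

15.5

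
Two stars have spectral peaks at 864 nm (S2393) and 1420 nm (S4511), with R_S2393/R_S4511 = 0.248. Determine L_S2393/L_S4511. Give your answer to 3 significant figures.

Wien's law gives T ∝ 1/λ_max, so T_S2393/T_S4511 = λ_S4511/λ_S2393 = 1420/864 = 1.644.
Then L ∝ R²T⁴ gives L_S2393/L_S4511 = (0.248)² × (1.644)⁴ = 0.06150 × 7.296 = 0.4487.

0.449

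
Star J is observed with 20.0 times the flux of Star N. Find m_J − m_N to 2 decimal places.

m_J − m_N = −2.5 log₁₀(F_J/F_N) = −2.5 log₁₀(20.0) = −2.5 × (1.301) = -3.253.

-3.25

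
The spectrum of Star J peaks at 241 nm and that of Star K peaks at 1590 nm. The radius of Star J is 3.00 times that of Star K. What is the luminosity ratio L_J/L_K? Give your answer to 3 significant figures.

Wien's law gives T ∝ 1/λ_max, so T_J/T_K = λ_K/λ_J = 1590/241 = 6.598.
Then L ∝ R²T⁴ gives L_J/L_K = (3.00)² × (6.598)⁴ = 9.000 × 1895 = 1.705×10^4.

1.71×10^4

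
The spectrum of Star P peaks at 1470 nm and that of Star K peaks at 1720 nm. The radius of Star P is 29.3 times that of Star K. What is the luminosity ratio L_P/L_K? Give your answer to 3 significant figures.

1.61×10^3

Wien's law gives T ∝ 1/λ_max, so T_P/T_K = λ_K/λ_P = 1720/1470 = 1.170.
Then L ∝ R²T⁴ gives L_P/L_K = (29.3)² × (1.170)⁴ = 858.5 × 1.874 = 1609.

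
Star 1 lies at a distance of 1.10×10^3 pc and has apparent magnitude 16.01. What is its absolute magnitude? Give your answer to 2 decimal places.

M = m − 5 log₁₀(d/10 pc) = 16.01 − 5 log₁₀(1.10×10^3/10)
  = 16.01 − 5 × 2.041 = 16.01 − 10.21 = 5.80.

5.80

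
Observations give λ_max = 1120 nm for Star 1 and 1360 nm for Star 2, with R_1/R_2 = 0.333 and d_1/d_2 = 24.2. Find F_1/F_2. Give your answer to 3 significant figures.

Wien's law: T_1/T_2 = λ_2/λ_1 = 1360/1120 = 1.214.
L_1/L_2 = (R_1/R_2)²(T_1/T_2)⁴ = (0.333)²(1.214)⁴ = 0.2411.
F_1/F_2 = (L_1/L_2)/(d_1/d_2)² = 0.2411/(24.2)² = 4.117×10^-4.

4.12×10^-4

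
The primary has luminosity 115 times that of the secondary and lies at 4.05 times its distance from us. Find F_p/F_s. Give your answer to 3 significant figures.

F = L/(4πd²), so F_p/F_s = (L_p/L_s) / (d_p/d_s)²
= 115 / (4.05)² = 115 / 16.40 = 7.011.

7.01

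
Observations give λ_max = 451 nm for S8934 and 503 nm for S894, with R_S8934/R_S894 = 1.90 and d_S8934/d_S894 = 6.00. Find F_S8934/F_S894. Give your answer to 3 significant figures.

Wien's law: T_S8934/T_S894 = λ_S894/λ_S8934 = 503/451 = 1.115.
L_S8934/L_S894 = (R_S8934/R_S894)²(T_S8934/T_S894)⁴ = (1.90)²(1.115)⁴ = 5.586.
F_S8934/F_S894 = (L_S8934/L_S894)/(d_S8934/d_S894)² = 5.586/(6.00)² = 0.1552.

0.155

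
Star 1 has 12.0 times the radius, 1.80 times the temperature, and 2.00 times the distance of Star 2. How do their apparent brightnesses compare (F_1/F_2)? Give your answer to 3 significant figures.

L_1/L_2 = (R_1/R_2)²(T_1/T_2)⁴ = (12.0)² × (1.80)⁴ = 1512.
F_1/F_2 = (L_1/L_2)/(d_1/d_2)² = 1512 / (2.00)² = 377.9.

378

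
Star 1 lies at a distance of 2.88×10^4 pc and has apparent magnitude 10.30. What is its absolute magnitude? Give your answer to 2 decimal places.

M = m − 5 log₁₀(d/10 pc) = 10.30 − 5 log₁₀(2.88×10^4/10)
  = 10.30 − 5 × 3.459 = 10.30 − 17.30 = -7.00.

-7.00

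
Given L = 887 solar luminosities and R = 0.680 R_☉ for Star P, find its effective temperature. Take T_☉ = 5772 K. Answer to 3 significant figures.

T/T_☉ = (L/L_☉)^(1/4) / (R/R_☉)^(1/2)
T = 5772 × (887)^(1/4) / √(0.680) = 5772 × 5.457 / 0.8246 = 3.820×10^4 K.

3.82×10^4 K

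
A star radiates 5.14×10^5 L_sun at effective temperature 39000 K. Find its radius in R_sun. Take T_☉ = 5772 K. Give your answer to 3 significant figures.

15.7 R_sun

R/R_☉ = √(L/L_☉) / (T/T_☉)² = √(5.14×10^5) / (6.757)²
       = 716.9 / 45.65 = 15.70.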